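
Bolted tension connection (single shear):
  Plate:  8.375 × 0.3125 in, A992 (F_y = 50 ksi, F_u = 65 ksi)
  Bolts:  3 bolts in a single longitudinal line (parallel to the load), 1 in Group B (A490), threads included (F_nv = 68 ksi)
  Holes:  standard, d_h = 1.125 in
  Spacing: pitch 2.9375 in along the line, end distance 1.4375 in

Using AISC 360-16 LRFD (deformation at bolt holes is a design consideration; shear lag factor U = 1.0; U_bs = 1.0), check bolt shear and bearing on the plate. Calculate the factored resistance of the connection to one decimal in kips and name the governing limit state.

Bolt shear: A_b = π(1)²/4 = 0.7854 in². φR_n = 0.75 × 68 × 0.7854 × 3 × 1 = 120.2 kips.
Bearing (0.3125 in plate, F_u = 65 ksi): end bolts L_c = 1.4375 − 1.125/2 = 0.875, R_n = min(1.2×0.875×0.3125×65, 2.4×1×0.3125×65) = 21.328 kips/bolt; interior L_c = 2.9375 − 1.125 = 1.8125, R_n = 44.18 kips/bolt. φR_n = 0.75 × (1×21.328 + 2×44.18) = 82.3 kips.
Governing: min(120.2, 82.3) = 82.3 kips → bearing.

82.3 kips (bearing governs)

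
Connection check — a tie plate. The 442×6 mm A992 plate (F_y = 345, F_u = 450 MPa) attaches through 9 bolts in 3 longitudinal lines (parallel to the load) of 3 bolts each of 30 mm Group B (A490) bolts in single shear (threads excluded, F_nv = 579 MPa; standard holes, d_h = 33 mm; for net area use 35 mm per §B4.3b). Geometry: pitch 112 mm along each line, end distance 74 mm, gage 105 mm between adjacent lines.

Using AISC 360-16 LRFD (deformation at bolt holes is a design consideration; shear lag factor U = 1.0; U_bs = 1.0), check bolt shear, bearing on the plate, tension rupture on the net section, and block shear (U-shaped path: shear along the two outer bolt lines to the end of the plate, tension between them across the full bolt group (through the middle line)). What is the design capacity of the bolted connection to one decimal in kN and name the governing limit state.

682.4 kN (net-section rupture governs)

Bolt shear: A_b = π(30)²/4 = 706.86 mm². φR_n = 0.75 × 579 × 706.86 × 9 × 1 = 2762.6 kN.
Bearing (6 mm plate, F_u = 450 MPa): end bolts L_c = 74 − 33/2 = 57.5, R_n = min(1.2×57.5×6×450, 2.4×30×6×450) = 186.3 kN/bolt; interior L_c = 112 − 33 = 79, R_n = 194.4 kN/bolt. φR_n = 0.75 × (3×186.3 + 6×194.4) = 1294.0 kN.
Tension rupture (net): A_n = (442 − 3×35)×6 = 2022 mm² (U = 1.0, A_e = A_n). φR_n = 0.75 × 450 × 2022 = 682.4 kN.
Block shear: shear path 2×[74+2×112] = 2×298 mm, A_gv = 3576, A_nv = 2×(298 − 2.5×35)×6 = 2526 mm²; tension across gage: (210 − 2×35)×6 = 840 mm². R_n = min(0.6×450×2526, 0.6×345×3576) + 1.0×450×840 = min(682.02, 740.23) + 378 = 1060 kN. φR_n = 0.75 × 1060 = 795.0 kN.
Governing: min(2762.6, 1294.0, 682.4, 795.0) = 682.4 kN → net-section rupture.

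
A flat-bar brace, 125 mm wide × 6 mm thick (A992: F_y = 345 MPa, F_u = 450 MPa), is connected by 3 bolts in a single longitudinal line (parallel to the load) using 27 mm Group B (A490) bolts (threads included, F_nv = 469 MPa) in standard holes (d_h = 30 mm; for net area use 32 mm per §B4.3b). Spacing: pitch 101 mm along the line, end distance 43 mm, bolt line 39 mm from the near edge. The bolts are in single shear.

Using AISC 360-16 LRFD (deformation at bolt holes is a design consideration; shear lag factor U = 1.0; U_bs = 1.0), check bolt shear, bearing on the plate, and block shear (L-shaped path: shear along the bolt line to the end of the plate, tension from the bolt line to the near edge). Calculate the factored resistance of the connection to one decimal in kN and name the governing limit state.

247.1 kN (block shear governs)

Bolt shear: A_b = π(27)²/4 = 572.56 mm². φR_n = 0.75 × 469 × 572.56 × 3 × 1 = 604.2 kN.
Bearing (6 mm plate, F_u = 450 MPa): end bolts L_c = 43 − 30/2 = 28, R_n = min(1.2×28×6×450, 2.4×27×6×450) = 90.72 kN/bolt; interior L_c = 101 − 30 = 71, R_n = 174.96 kN/bolt. φR_n = 0.75 × (1×90.72 + 2×174.96) = 330.5 kN.
Block shear: shear path 1×[43+2×101] = 1×245 mm, A_gv = 1470, A_nv = 1×(245 − 2.5×32)×6 = 990 mm²; tension to near edge: (39 − 0.5×32)×6 = 138 mm². R_n = min(0.6×450×990, 0.6×345×1470) + 1.0×450×138 = min(267.3, 304.29) + 62.1 = 329.4 kN. φR_n = 0.75 × 329.4 = 247.1 kN.
Governing: min(604.2, 330.5, 247.1) = 247.1 kN → block shear.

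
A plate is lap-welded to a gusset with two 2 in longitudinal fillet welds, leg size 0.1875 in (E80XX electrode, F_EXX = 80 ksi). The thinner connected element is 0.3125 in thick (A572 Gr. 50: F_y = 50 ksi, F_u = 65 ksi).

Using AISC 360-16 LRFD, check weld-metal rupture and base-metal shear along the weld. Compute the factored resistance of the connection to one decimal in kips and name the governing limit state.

Weld metal: throat = 0.707×0.1875 = 0.13256 in, L = 2×2 = 4 in. φR_n = 0.75 × 0.6 × 80 × 0.13256 × 4 = 19.1 kips.
Base metal shear (0.3125 in plate): yield φR_n = 1.0×0.6×50×0.3125×4 = 37.5 kips; rupture φR_n = 0.75×0.6×65×0.3125×4 = 36.6 kips; take 36.6 kips (rupture).
Governing: min(19.1, 36.6) = 19.1 kips → weld metal.

19.1 kips (weld metal governs)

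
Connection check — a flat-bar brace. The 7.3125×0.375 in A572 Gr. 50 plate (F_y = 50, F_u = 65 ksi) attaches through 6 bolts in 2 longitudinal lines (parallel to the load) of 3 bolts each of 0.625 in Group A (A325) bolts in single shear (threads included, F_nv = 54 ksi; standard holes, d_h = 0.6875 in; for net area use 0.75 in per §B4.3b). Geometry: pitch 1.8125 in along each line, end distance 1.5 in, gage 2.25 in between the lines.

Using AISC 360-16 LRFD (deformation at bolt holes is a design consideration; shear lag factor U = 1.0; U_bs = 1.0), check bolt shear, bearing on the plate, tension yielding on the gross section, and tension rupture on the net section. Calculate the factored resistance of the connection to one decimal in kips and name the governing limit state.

Bolt shear: A_b = π(0.625)²/4 = 0.3068 in². φR_n = 0.75 × 54 × 0.3068 × 6 × 1 = 74.6 kips.
Bearing (0.375 in plate, F_u = 65 ksi): end bolts L_c = 1.5 − 0.6875/2 = 1.15625, R_n = min(1.2×1.15625×0.375×65, 2.4×0.625×0.375×65) = 33.82 kips/bolt; interior L_c = 1.8125 − 0.6875 = 1.125, R_n = 32.906 kips/bolt. φR_n = 0.75 × (2×33.82 + 4×32.906) = 149.4 kips.
Tension yield (gross): A_g = 7.3125×0.375 = 2.7422 in². φR_n = 0.90 × 50 × 2.7422 = 123.4 kips.
Tension rupture (net): A_n = (7.3125 − 2×0.75)×0.375 = 2.1797 in² (U = 1.0, A_e = A_n). φR_n = 0.75 × 65 × 2.1797 = 106.3 kips.
Governing: min(74.6, 149.4, 123.4, 106.3) = 74.6 kips → bolt shear.

74.6 kips (bolt shear governs)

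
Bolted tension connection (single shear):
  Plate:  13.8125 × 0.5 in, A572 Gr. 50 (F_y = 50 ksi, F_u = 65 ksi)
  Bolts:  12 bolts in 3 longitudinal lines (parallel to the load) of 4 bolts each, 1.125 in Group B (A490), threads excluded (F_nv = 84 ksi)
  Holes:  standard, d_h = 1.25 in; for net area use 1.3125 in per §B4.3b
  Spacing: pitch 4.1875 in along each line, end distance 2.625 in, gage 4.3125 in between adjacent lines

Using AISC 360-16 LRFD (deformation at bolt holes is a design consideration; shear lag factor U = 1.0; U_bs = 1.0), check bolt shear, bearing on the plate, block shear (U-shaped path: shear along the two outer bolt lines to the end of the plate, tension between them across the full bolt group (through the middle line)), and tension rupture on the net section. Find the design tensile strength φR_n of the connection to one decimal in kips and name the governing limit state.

240.7 kips (net-section rupture governs)

Bolt shear: A_b = π(1.125)²/4 = 0.99402 in². φR_n = 0.75 × 84 × 0.99402 × 12 × 1 = 751.5 kips.
Bearing (0.5 in plate, F_u = 65 ksi): end bolts L_c = 2.625 − 1.25/2 = 2, R_n = min(1.2×2×0.5×65, 2.4×1.125×0.5×65) = 78 kips/bolt; interior L_c = 4.1875 − 1.25 = 2.9375, R_n = 87.75 kips/bolt. φR_n = 0.75 × (3×78 + 9×87.75) = 767.8 kips.
Block shear: shear path 2×[2.625+3×4.1875] = 2×15.1875 in, A_gv = 15.188, A_nv = 2×(15.1875 − 3.5×1.3125)×0.5 = 10.594 in²; tension across gage: (8.625 − 2×1.3125)×0.5 = 3 in². R_n = min(0.6×65×10.594, 0.6×50×15.188) + 1.0×65×3 = min(413.17, 455.64) + 195 = 608.17 kips. φR_n = 0.75 × 608.17 = 456.1 kips.
Tension rupture (net): A_n = (13.8125 − 3×1.3125)×0.5 = 4.9375 in² (U = 1.0, A_e = A_n). φR_n = 0.75 × 65 × 4.9375 = 240.7 kips.
Governing: min(751.5, 767.8, 456.1, 240.7) = 240.7 kips → net-section rupture.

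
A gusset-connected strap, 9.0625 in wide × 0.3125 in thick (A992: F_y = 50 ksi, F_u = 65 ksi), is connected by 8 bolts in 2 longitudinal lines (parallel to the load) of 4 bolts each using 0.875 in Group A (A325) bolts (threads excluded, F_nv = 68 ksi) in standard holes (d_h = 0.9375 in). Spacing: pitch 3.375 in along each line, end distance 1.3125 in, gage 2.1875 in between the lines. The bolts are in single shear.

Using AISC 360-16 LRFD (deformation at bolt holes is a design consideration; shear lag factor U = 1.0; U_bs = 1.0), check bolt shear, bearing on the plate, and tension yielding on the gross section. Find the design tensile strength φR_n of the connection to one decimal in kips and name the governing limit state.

Bolt shear: A_b = π(0.875)²/4 = 0.60132 in². φR_n = 0.75 × 68 × 0.60132 × 8 × 1 = 245.3 kips.
Bearing (0.3125 in plate, F_u = 65 ksi): end bolts L_c = 1.3125 − 0.9375/2 = 0.84375, R_n = min(1.2×0.84375×0.3125×65, 2.4×0.875×0.3125×65) = 20.566 kips/bolt; interior L_c = 3.375 − 0.9375 = 2.4375, R_n = 42.656 kips/bolt. φR_n = 0.75 × (2×20.566 + 6×42.656) = 222.8 kips.
Tension yield (gross): A_g = 9.0625×0.3125 = 2.832 in². φR_n = 0.90 × 50 × 2.832 = 127.4 kips.
Governing: min(245.3, 222.8, 127.4) = 127.4 kips → gross-section yield.

127.4 kips (gross-section yield governs)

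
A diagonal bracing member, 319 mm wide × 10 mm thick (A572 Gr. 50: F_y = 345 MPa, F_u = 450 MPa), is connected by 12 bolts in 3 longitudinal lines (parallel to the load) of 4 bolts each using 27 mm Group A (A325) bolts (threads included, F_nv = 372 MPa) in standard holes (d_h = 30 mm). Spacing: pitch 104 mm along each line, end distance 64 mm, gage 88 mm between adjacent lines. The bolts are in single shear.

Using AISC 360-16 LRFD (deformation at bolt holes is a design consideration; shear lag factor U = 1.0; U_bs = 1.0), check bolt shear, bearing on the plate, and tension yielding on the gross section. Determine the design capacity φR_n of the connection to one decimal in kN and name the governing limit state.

990.5 kN (gross-section yield governs)

Bolt shear: A_b = π(27)²/4 = 572.56 mm². φR_n = 0.75 × 372 × 572.56 × 12 × 1 = 1916.9 kN.
Bearing (10 mm plate, F_u = 450 MPa): end bolts L_c = 64 − 30/2 = 49, R_n = min(1.2×49×10×450, 2.4×27×10×450) = 264.6 kN/bolt; interior L_c = 104 − 30 = 74, R_n = 291.6 kN/bolt. φR_n = 0.75 × (3×264.6 + 9×291.6) = 2563.7 kN.
Tension yield (gross): A_g = 319×10 = 3190 mm². φR_n = 0.90 × 345 × 3190 = 990.5 kN.
Governing: min(1916.9, 2563.7, 990.5) = 990.5 kN → gross-section yield.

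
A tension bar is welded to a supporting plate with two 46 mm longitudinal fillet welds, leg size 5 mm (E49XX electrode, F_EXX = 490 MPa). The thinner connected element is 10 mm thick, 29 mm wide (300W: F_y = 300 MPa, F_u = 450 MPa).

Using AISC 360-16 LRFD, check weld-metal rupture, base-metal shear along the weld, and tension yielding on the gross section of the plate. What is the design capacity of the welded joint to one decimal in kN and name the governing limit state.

Weld metal: throat = 0.707×5 = 3.535 mm, L = 2×46 = 92 mm. φR_n = 0.75 × 0.6 × 490 × 3.535 × 92 = 71.7 kN.
Base metal shear (10 mm plate): yield φR_n = 1.0×0.6×300×10×92 = 165.6 kN; rupture φR_n = 0.75×0.6×450×10×92 = 186.3 kN; take 165.6 kN (yield).
Tension yield (gross): A_g = 29×10 = 290 mm². φR_n = 0.90 × 300 × 290 = 78.3 kN.
Governing: min(71.7, 165.6, 78.3) = 71.7 kN → weld metal.

71.7 kN (weld metal governs)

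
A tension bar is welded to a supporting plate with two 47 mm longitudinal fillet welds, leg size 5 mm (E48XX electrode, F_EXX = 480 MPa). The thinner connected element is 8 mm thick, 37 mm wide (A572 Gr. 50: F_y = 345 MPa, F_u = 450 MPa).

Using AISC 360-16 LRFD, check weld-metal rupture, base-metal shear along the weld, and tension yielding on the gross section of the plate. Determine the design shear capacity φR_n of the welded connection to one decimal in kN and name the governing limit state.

71.8 kN (weld metal governs)

Weld metal: throat = 0.707×5 = 3.535 mm, L = 2×47 = 94 mm. φR_n = 0.75 × 0.6 × 480 × 3.535 × 94 = 71.8 kN.
Base metal shear (8 mm plate): yield φR_n = 1.0×0.6×345×8×94 = 155.7 kN; rupture φR_n = 0.75×0.6×450×8×94 = 152.3 kN; take 152.3 kN (rupture).
Tension yield (gross): A_g = 37×8 = 296 mm². φR_n = 0.90 × 345 × 296 = 91.9 kN.
Governing: min(71.8, 152.3, 91.9) = 71.8 kN → weld metal.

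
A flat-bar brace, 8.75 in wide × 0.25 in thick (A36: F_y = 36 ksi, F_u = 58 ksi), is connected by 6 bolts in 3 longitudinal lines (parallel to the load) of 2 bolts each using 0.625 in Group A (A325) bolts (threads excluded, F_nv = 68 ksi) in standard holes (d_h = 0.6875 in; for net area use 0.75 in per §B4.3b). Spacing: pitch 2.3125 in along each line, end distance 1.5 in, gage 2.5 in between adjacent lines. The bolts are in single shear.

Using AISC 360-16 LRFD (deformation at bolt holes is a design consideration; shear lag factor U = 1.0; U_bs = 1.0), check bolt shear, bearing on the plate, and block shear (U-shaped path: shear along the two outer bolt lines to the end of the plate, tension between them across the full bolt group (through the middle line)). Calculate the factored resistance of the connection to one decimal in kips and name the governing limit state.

Bolt shear: A_b = π(0.625)²/4 = 0.3068 in². φR_n = 0.75 × 68 × 0.3068 × 6 × 1 = 93.9 kips.
Bearing (0.25 in plate, F_u = 58 ksi): end bolts L_c = 1.5 − 0.6875/2 = 1.15625, R_n = min(1.2×1.15625×0.25×58, 2.4×0.625×0.25×58) = 20.119 kips/bolt; interior L_c = 2.3125 − 0.6875 = 1.625, R_n = 21.75 kips/bolt. φR_n = 0.75 × (3×20.119 + 3×21.75) = 94.2 kips.
Block shear: shear path 2×[1.5+1×2.3125] = 2×3.8125 in, A_gv = 1.9063, A_nv = 2×(3.8125 − 1.5×0.75)×0.25 = 1.3438 in²; tension across gage: (5 − 2×0.75)×0.25 = 0.875 in². R_n = min(0.6×58×1.3438, 0.6×36×1.9063) + 1.0×58×0.875 = min(46.764, 41.176) + 50.75 = 91.926 kips. φR_n = 0.75 × 91.926 = 68.9 kips.
Governing: min(93.9, 94.2, 68.9) = 68.9 kips → block shear.

68.9 kips (block shear governs)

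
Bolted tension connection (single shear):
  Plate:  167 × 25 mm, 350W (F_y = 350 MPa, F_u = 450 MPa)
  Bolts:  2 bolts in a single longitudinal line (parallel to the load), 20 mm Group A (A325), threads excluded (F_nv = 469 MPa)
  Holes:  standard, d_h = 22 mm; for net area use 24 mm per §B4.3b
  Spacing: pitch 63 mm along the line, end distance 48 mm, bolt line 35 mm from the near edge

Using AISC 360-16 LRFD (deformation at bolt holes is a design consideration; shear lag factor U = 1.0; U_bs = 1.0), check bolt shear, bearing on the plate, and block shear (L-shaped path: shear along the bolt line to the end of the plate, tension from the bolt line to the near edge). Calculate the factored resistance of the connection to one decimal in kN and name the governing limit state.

Bolt shear: A_b = π(20)²/4 = 314.16 mm². φR_n = 0.75 × 469 × 314.16 × 2 × 1 = 221.0 kN.
Bearing (25 mm plate, F_u = 450 MPa): end bolts L_c = 48 − 22/2 = 37, R_n = min(1.2×37×25×450, 2.4×20×25×450) = 499.5 kN/bolt; interior L_c = 63 − 22 = 41, R_n = 540 kN/bolt. φR_n = 0.75 × (1×499.5 + 1×540) = 779.6 kN.
Block shear: shear path 1×[48+1×63] = 1×111 mm, A_gv = 2775, A_nv = 1×(111 − 1.5×24)×25 = 1875 mm²; tension to near edge: (35 − 0.5×24)×25 = 575 mm². R_n = min(0.6×450×1875, 0.6×350×2775) + 1.0×450×575 = min(506.25, 582.75) + 258.75 = 765 kN. φR_n = 0.75 × 765 = 573.8 kN.
Governing: min(221.0, 779.6, 573.8) = 221.0 kN → bolt shear.

221.0 kN (bolt shear governs)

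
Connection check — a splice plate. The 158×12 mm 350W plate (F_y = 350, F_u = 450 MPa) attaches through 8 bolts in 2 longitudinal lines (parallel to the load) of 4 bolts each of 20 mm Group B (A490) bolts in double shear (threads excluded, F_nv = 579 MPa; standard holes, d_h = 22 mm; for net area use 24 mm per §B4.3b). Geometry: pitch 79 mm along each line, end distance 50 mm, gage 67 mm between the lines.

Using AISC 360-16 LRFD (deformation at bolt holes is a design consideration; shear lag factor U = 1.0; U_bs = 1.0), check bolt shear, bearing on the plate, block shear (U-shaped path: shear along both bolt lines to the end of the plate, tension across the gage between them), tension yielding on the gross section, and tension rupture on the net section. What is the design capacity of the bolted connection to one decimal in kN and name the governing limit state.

Bolt shear: A_b = π(20)²/4 = 314.16 mm². φR_n = 0.75 × 579 × 314.16 × 8 × 2 = 2182.8 kN.
Bearing (12 mm plate, F_u = 450 MPa): end bolts L_c = 50 − 22/2 = 39, R_n = min(1.2×39×12×450, 2.4×20×12×450) = 252.72 kN/bolt; interior L_c = 79 − 22 = 57, R_n = 259.2 kN/bolt. φR_n = 0.75 × (2×252.72 + 6×259.2) = 1545.5 kN.
Block shear: shear path 2×[50+3×79] = 2×287 mm, A_gv = 6888, A_nv = 2×(287 − 3.5×24)×12 = 4872 mm²; tension across gage: (67 − 1×24)×12 = 516 mm². R_n = min(0.6×450×4872, 0.6×350×6888) + 1.0×450×516 = min(1315.4, 1446.5) + 232.2 = 1547.6 kN. φR_n = 0.75 × 1547.6 = 1160.7 kN.
Tension yield (gross): A_g = 158×12 = 1896 mm². φR_n = 0.90 × 350 × 1896 = 597.2 kN.
Tension rupture (net): A_n = (158 − 2×24)×12 = 1320 mm² (U = 1.0, A_e = A_n). φR_n = 0.75 × 450 × 1320 = 445.5 kN.
Governing: min(2182.8, 1545.5, 1160.7, 597.2, 445.5) = 445.5 kN → net-section rupture.

445.5 kN (net-section rupture governs)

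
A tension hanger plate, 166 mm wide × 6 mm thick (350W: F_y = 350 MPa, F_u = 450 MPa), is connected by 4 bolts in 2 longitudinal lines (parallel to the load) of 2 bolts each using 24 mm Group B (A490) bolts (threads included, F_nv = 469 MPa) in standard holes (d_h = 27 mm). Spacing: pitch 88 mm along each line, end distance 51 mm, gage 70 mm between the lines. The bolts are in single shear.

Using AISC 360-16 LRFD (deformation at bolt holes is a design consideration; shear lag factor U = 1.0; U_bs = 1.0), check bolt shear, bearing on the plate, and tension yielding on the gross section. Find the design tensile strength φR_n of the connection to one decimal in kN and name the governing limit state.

313.7 kN (gross-section yield governs)

Bolt shear: A_b = π(24)²/4 = 452.39 mm². φR_n = 0.75 × 469 × 452.39 × 4 × 1 = 636.5 kN.
Bearing (6 mm plate, F_u = 450 MPa): end bolts L_c = 51 − 27/2 = 37.5, R_n = min(1.2×37.5×6×450, 2.4×24×6×450) = 121.5 kN/bolt; interior L_c = 88 − 27 = 61, R_n = 155.52 kN/bolt. φR_n = 0.75 × (2×121.5 + 2×155.52) = 415.5 kN.
Tension yield (gross): A_g = 166×6 = 996 mm². φR_n = 0.90 × 350 × 996 = 313.7 kN.
Governing: min(636.5, 415.5, 313.7) = 313.7 kN → gross-section yield.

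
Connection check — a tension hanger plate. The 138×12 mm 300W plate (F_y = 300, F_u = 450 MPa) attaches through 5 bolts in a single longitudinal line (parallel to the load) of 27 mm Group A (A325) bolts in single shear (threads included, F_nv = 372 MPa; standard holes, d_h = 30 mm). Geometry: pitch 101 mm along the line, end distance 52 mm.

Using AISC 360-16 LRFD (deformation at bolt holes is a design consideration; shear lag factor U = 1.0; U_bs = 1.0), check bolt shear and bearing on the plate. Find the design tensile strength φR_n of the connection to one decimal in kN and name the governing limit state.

798.7 kN (bolt shear governs)

Bolt shear: A_b = π(27)²/4 = 572.56 mm². φR_n = 0.75 × 372 × 572.56 × 5 × 1 = 798.7 kN.
Bearing (12 mm plate, F_u = 450 MPa): end bolts L_c = 52 − 30/2 = 37, R_n = min(1.2×37×12×450, 2.4×27×12×450) = 239.76 kN/bolt; interior L_c = 101 − 30 = 71, R_n = 349.92 kN/bolt. φR_n = 0.75 × (1×239.76 + 4×349.92) = 1229.6 kN.
Governing: min(798.7, 1229.6) = 798.7 kN → bolt shear.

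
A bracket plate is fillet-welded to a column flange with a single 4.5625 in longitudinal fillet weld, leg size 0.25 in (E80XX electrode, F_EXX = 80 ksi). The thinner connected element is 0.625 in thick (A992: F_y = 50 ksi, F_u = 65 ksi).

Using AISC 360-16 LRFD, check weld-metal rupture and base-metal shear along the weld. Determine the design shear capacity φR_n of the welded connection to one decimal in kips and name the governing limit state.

Weld metal: throat = 0.707×0.25 = 0.17675 in, L = 4.5625 in. φR_n = 0.75 × 0.6 × 80 × 0.17675 × 4.5625 = 29.0 kips.
Base metal shear (0.625 in plate): yield φR_n = 1.0×0.6×50×0.625×4.5625 = 85.5 kips; rupture φR_n = 0.75×0.6×65×0.625×4.5625 = 83.4 kips; take 83.4 kips (rupture).
Governing: min(29.0, 83.4) = 29.0 kips → weld metal.

29.0 kips (weld metal governs)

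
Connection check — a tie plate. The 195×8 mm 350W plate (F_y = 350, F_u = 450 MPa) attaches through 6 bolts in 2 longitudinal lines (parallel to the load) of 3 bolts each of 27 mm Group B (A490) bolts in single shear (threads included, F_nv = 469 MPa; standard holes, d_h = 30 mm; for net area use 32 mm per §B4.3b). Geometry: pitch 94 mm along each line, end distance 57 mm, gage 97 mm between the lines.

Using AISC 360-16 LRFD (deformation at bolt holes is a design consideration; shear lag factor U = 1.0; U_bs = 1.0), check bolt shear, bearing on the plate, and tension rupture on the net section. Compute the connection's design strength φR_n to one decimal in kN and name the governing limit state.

353.7 kN (net-section rupture governs)

Bolt shear: A_b = π(27)²/4 = 572.56 mm². φR_n = 0.75 × 469 × 572.56 × 6 × 1 = 1208.4 kN.
Bearing (8 mm plate, F_u = 450 MPa): end bolts L_c = 57 − 30/2 = 42, R_n = min(1.2×42×8×450, 2.4×27×8×450) = 181.44 kN/bolt; interior L_c = 94 − 30 = 64, R_n = 233.28 kN/bolt. φR_n = 0.75 × (2×181.44 + 4×233.28) = 972.0 kN.
Tension rupture (net): A_n = (195 − 2×32)×8 = 1048 mm² (U = 1.0, A_e = A_n). φR_n = 0.75 × 450 × 1048 = 353.7 kN.
Governing: min(1208.4, 972.0, 353.7) = 353.7 kN → net-section rupture.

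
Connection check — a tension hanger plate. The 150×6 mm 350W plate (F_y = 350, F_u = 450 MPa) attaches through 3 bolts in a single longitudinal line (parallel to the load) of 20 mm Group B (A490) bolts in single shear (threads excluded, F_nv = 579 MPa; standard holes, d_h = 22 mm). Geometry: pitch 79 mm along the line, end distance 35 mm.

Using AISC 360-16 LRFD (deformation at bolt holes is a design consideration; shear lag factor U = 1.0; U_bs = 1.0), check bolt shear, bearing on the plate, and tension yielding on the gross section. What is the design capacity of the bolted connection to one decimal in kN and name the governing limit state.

Bolt shear: A_b = π(20)²/4 = 314.16 mm². φR_n = 0.75 × 579 × 314.16 × 3 × 1 = 409.3 kN.
Bearing (6 mm plate, F_u = 450 MPa): end bolts L_c = 35 − 22/2 = 24, R_n = min(1.2×24×6×450, 2.4×20×6×450) = 77.76 kN/bolt; interior L_c = 79 − 22 = 57, R_n = 129.6 kN/bolt. φR_n = 0.75 × (1×77.76 + 2×129.6) = 252.7 kN.
Tension yield (gross): A_g = 150×6 = 900 mm². φR_n = 0.90 × 350 × 900 = 283.5 kN.
Governing: min(409.3, 252.7, 283.5) = 252.7 kN → bearing.

252.7 kN (bearing governs)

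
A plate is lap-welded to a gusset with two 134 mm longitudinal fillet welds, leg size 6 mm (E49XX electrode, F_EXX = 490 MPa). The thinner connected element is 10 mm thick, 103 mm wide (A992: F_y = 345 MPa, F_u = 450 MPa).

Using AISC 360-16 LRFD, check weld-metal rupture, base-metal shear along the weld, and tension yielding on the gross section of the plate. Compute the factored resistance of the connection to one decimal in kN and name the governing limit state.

Weld metal: throat = 0.707×6 = 4.242 mm, L = 2×134 = 268 mm. φR_n = 0.75 × 0.6 × 490 × 4.242 × 268 = 250.7 kN.
Base metal shear (10 mm plate): yield φR_n = 1.0×0.6×345×10×268 = 554.8 kN; rupture φR_n = 0.75×0.6×450×10×268 = 542.7 kN; take 542.7 kN (rupture).
Tension yield (gross): A_g = 103×10 = 1030 mm². φR_n = 0.90 × 345 × 1030 = 319.8 kN.
Governing: min(250.7, 542.7, 319.8) = 250.7 kN → weld metal.

250.7 kN (weld metal governs)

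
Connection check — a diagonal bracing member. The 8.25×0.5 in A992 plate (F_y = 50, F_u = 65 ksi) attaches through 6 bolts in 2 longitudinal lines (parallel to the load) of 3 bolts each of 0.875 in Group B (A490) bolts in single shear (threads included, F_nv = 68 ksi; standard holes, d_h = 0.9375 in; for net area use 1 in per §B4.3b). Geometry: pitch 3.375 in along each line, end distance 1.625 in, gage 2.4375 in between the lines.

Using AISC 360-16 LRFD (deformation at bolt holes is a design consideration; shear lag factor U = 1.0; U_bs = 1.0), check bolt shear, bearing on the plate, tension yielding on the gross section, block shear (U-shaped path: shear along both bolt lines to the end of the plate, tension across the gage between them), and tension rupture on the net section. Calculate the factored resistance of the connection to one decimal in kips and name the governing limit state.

Bolt shear: A_b = π(0.875)²/4 = 0.60132 in². φR_n = 0.75 × 68 × 0.60132 × 6 × 1 = 184.0 kips.
Bearing (0.5 in plate, F_u = 65 ksi): end bolts L_c = 1.625 − 0.9375/2 = 1.15625, R_n = min(1.2×1.15625×0.5×65, 2.4×0.875×0.5×65) = 45.094 kips/bolt; interior L_c = 3.375 − 0.9375 = 2.4375, R_n = 68.25 kips/bolt. φR_n = 0.75 × (2×45.094 + 4×68.25) = 272.4 kips.
Tension yield (gross): A_g = 8.25×0.5 = 4.125 in². φR_n = 0.90 × 50 × 4.125 = 185.6 kips.
Block shear: shear path 2×[1.625+2×3.375] = 2×8.375 in, A_gv = 8.375, A_nv = 2×(8.375 − 2.5×1)×0.5 = 5.875 in²; tension across gage: (2.4375 − 1×1)×0.5 = 0.71875 in². R_n = min(0.6×65×5.875, 0.6×50×8.375) + 1.0×65×0.71875 = min(229.13, 251.25) + 46.719 = 275.85 kips. φR_n = 0.75 × 275.85 = 206.9 kips.
Tension rupture (net): A_n = (8.25 − 2×1)×0.5 = 3.125 in² (U = 1.0, A_e = A_n). φR_n = 0.75 × 65 × 3.125 = 152.3 kips.
Governing: min(184.0, 272.4, 185.6, 206.9, 152.3) = 152.3 kips → net-section rupture.

152.3 kips (net-section rupture governs)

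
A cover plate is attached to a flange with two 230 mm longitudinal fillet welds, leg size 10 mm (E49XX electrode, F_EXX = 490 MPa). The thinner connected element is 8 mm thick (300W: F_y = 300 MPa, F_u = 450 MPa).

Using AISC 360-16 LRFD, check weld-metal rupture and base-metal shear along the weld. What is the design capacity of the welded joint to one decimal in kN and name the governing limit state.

662.4 kN (base-metal shear governs)

Weld metal: throat = 0.707×10 = 7.07 mm, L = 2×230 = 460 mm. φR_n = 0.75 × 0.6 × 490 × 7.07 × 460 = 717.1 kN.
Base metal shear (8 mm plate): yield φR_n = 1.0×0.6×300×8×460 = 662.4 kN; rupture φR_n = 0.75×0.6×450×8×460 = 745.2 kN; take 662.4 kN (yield).
Governing: min(717.1, 662.4) = 662.4 kN → base-metal shear.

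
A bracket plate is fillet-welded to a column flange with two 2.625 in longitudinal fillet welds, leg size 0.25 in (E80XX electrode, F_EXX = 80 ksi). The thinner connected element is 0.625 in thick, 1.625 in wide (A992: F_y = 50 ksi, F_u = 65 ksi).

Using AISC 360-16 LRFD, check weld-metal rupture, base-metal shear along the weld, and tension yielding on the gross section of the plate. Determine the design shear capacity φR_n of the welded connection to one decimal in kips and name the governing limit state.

Weld metal: throat = 0.707×0.25 = 0.17675 in, L = 2×2.625 = 5.25 in. φR_n = 0.75 × 0.6 × 80 × 0.17675 × 5.25 = 33.4 kips.
Base metal shear (0.625 in plate): yield φR_n = 1.0×0.6×50×0.625×5.25 = 98.4 kips; rupture φR_n = 0.75×0.6×65×0.625×5.25 = 96.0 kips; take 96.0 kips (rupture).
Tension yield (gross): A_g = 1.625×0.625 = 1.0156 in². φR_n = 0.90 × 50 × 1.0156 = 45.7 kips.
Governing: min(33.4, 96.0, 45.7) = 33.4 kips → weld metal.

33.4 kips (weld metal governs)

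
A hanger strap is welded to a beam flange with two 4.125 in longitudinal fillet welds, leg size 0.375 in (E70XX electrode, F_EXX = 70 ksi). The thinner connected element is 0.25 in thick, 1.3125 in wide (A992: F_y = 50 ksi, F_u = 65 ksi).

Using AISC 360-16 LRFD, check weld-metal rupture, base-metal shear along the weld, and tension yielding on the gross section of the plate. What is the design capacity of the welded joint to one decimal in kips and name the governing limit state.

Weld metal: throat = 0.707×0.375 = 0.26513 in, L = 2×4.125 = 8.25 in. φR_n = 0.75 × 0.6 × 70 × 0.26513 × 8.25 = 68.9 kips.
Base metal shear (0.25 in plate): yield φR_n = 1.0×0.6×50×0.25×8.25 = 61.9 kips; rupture φR_n = 0.75×0.6×65×0.25×8.25 = 60.3 kips; take 60.3 kips (rupture).
Tension yield (gross): A_g = 1.3125×0.25 = 0.32813 in². φR_n = 0.90 × 50 × 0.32813 = 14.8 kips.
Governing: min(68.9, 60.3, 14.8) = 14.8 kips → gross-section yield.

14.8 kips (gross-section yield governs)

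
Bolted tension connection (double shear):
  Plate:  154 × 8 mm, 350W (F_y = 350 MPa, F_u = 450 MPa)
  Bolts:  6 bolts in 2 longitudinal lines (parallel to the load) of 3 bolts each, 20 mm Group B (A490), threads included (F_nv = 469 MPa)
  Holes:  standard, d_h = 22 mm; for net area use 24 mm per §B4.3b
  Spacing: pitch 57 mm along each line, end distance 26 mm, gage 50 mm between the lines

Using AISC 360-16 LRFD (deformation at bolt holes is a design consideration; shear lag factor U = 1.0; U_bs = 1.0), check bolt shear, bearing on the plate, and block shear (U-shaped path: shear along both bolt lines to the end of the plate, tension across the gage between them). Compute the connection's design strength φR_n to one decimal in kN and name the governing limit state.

329.4 kN (block shear governs)

Bolt shear: A_b = π(20)²/4 = 314.16 mm². φR_n = 0.75 × 469 × 314.16 × 6 × 2 = 1326.1 kN.
Bearing (8 mm plate, F_u = 450 MPa): end bolts L_c = 26 − 22/2 = 15, R_n = min(1.2×15×8×450, 2.4×20×8×450) = 64.8 kN/bolt; interior L_c = 57 − 22 = 35, R_n = 151.2 kN/bolt. φR_n = 0.75 × (2×64.8 + 4×151.2) = 550.8 kN.
Block shear: shear path 2×[26+2×57] = 2×140 mm, A_gv = 2240, A_nv = 2×(140 − 2.5×24)×8 = 1280 mm²; tension across gage: (50 − 1×24)×8 = 208 mm². R_n = min(0.6×450×1280, 0.6×350×2240) + 1.0×450×208 = min(345.6, 470.4) + 93.6 = 439.2 kN. φR_n = 0.75 × 439.2 = 329.4 kN.
Governing: min(1326.1, 550.8, 329.4) = 329.4 kN → block shear.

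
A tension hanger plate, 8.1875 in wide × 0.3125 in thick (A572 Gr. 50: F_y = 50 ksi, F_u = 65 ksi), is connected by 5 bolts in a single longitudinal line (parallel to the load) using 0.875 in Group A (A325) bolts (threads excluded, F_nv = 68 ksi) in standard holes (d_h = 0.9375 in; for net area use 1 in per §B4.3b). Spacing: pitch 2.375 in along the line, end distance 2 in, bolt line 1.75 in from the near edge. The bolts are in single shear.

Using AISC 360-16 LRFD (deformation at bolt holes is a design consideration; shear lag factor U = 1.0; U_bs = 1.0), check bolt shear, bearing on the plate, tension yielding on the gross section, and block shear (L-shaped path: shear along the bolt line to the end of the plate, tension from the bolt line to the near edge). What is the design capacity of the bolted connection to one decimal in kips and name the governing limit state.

83.0 kips (block shear governs)

Bolt shear: A_b = π(0.875)²/4 = 0.60132 in². φR_n = 0.75 × 68 × 0.60132 × 5 × 1 = 153.3 kips.
Bearing (0.3125 in plate, F_u = 65 ksi): end bolts L_c = 2 − 0.9375/2 = 1.53125, R_n = min(1.2×1.53125×0.3125×65, 2.4×0.875×0.3125×65) = 37.324 kips/bolt; interior L_c = 2.375 − 0.9375 = 1.4375, R_n = 35.039 kips/bolt. φR_n = 0.75 × (1×37.324 + 4×35.039) = 133.1 kips.
Tension yield (gross): A_g = 8.1875×0.3125 = 2.5586 in². φR_n = 0.90 × 50 × 2.5586 = 115.1 kips.
Block shear: shear path 1×[2+4×2.375] = 1×11.5 in, A_gv = 3.5938, A_nv = 1×(11.5 − 4.5×1)×0.3125 = 2.1875 in²; tension to near edge: (1.75 − 0.5×1)×0.3125 = 0.39063 in². R_n = min(0.6×65×2.1875, 0.6×50×3.5938) + 1.0×65×0.39063 = min(85.313, 107.81) + 25.391 = 110.7 kips. φR_n = 0.75 × 110.7 = 83.0 kips.
Governing: min(153.3, 133.1, 115.1, 83.0) = 83.0 kips → block shear.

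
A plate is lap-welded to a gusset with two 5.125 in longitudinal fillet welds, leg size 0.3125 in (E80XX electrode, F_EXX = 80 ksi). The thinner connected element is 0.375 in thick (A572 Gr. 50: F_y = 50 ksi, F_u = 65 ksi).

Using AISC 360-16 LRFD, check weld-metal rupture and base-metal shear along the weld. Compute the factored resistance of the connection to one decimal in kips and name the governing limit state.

81.5 kips (weld metal governs)

Weld metal: throat = 0.707×0.3125 = 0.22094 in, L = 2×5.125 = 10.25 in. φR_n = 0.75 × 0.6 × 80 × 0.22094 × 10.25 = 81.5 kips.
Base metal shear (0.375 in plate): yield φR_n = 1.0×0.6×50×0.375×10.25 = 115.3 kips; rupture φR_n = 0.75×0.6×65×0.375×10.25 = 112.4 kips; take 112.4 kips (rupture).
Governing: min(81.5, 112.4) = 81.5 kips → weld metal.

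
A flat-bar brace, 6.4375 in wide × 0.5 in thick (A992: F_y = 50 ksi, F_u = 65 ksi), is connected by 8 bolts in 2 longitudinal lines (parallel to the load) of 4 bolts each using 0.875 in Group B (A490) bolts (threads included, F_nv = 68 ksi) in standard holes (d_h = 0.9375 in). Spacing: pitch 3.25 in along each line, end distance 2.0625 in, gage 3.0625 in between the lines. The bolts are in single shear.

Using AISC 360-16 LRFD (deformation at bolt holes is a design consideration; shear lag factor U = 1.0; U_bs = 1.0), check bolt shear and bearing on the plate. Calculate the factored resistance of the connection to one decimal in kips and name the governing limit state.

245.3 kips (bolt shear governs)

Bolt shear: A_b = π(0.875)²/4 = 0.60132 in². φR_n = 0.75 × 68 × 0.60132 × 8 × 1 = 245.3 kips.
Bearing (0.5 in plate, F_u = 65 ksi): end bolts L_c = 2.0625 − 0.9375/2 = 1.59375, R_n = min(1.2×1.59375×0.5×65, 2.4×0.875×0.5×65) = 62.156 kips/bolt; interior L_c = 3.25 − 0.9375 = 2.3125, R_n = 68.25 kips/bolt. φR_n = 0.75 × (2×62.156 + 6×68.25) = 400.4 kips.
Governing: min(245.3, 400.4) = 245.3 kips → bolt shear.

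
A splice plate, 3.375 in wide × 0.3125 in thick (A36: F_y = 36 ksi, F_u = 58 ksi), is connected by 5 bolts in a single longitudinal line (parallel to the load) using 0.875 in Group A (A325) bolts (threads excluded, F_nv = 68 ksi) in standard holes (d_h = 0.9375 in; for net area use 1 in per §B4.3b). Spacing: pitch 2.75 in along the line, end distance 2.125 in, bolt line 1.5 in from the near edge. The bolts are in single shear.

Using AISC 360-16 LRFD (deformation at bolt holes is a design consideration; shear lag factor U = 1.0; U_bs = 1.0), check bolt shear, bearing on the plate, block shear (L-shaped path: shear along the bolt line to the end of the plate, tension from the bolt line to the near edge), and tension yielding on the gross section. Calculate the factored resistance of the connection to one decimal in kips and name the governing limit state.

Bolt shear: A_b = π(0.875)²/4 = 0.60132 in². φR_n = 0.75 × 68 × 0.60132 × 5 × 1 = 153.3 kips.
Bearing (0.3125 in plate, F_u = 58 ksi): end bolts L_c = 2.125 − 0.9375/2 = 1.65625, R_n = min(1.2×1.65625×0.3125×58, 2.4×0.875×0.3125×58) = 36.023 kips/bolt; interior L_c = 2.75 − 0.9375 = 1.8125, R_n = 38.063 kips/bolt. φR_n = 0.75 × (1×36.023 + 4×38.063) = 141.2 kips.
Block shear: shear path 1×[2.125+4×2.75] = 1×13.125 in, A_gv = 4.1016, A_nv = 1×(13.125 − 4.5×1)×0.3125 = 2.6953 in²; tension to near edge: (1.5 − 0.5×1)×0.3125 = 0.3125 in². R_n = min(0.6×58×2.6953, 0.6×36×4.1016) + 1.0×58×0.3125 = min(93.796, 88.595) + 18.125 = 106.72 kips. φR_n = 0.75 × 106.72 = 80.0 kips.
Tension yield (gross): A_g = 3.375×0.3125 = 1.0547 in². φR_n = 0.90 × 36 × 1.0547 = 34.2 kips.
Governing: min(153.3, 141.2, 80.0, 34.2) = 34.2 kips → gross-section yield.

34.2 kips (gross-section yield governs)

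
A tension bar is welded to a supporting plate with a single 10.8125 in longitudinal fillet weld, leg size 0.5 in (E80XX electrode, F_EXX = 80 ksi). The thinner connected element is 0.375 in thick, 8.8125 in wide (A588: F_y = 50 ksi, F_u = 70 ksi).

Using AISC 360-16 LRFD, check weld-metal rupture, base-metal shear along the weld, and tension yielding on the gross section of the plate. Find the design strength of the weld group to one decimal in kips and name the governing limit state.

121.6 kips (base-metal shear governs)

Weld metal: throat = 0.707×0.5 = 0.3535 in, L = 10.8125 in. φR_n = 0.75 × 0.6 × 80 × 0.3535 × 10.8125 = 137.6 kips.
Base metal shear (0.375 in plate): yield φR_n = 1.0×0.6×50×0.375×10.8125 = 121.6 kips; rupture φR_n = 0.75×0.6×70×0.375×10.8125 = 127.7 kips; take 121.6 kips (yield).
Tension yield (gross): A_g = 8.8125×0.375 = 3.3047 in². φR_n = 0.90 × 50 × 3.3047 = 148.7 kips.
Governing: min(137.6, 121.6, 148.7) = 121.6 kips → base-metal shear.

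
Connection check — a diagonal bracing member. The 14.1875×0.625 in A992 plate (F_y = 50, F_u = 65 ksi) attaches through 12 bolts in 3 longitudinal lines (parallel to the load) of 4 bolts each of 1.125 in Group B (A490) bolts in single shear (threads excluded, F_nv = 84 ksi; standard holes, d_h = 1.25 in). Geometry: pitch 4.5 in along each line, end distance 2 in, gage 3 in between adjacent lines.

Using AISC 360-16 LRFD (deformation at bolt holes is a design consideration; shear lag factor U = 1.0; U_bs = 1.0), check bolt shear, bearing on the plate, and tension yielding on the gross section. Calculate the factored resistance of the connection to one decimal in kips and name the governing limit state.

399.0 kips (gross-section yield governs)

Bolt shear: A_b = π(1.125)²/4 = 0.99402 in². φR_n = 0.75 × 84 × 0.99402 × 12 × 1 = 751.5 kips.
Bearing (0.625 in plate, F_u = 65 ksi): end bolts L_c = 2 − 1.25/2 = 1.375, R_n = min(1.2×1.375×0.625×65, 2.4×1.125×0.625×65) = 67.031 kips/bolt; interior L_c = 4.5 − 1.25 = 3.25, R_n = 109.69 kips/bolt. φR_n = 0.75 × (3×67.031 + 9×109.69) = 891.2 kips.
Tension yield (gross): A_g = 14.1875×0.625 = 8.8672 in². φR_n = 0.90 × 50 × 8.8672 = 399.0 kips.
Governing: min(751.5, 891.2, 399.0) = 399.0 kips → gross-section yield.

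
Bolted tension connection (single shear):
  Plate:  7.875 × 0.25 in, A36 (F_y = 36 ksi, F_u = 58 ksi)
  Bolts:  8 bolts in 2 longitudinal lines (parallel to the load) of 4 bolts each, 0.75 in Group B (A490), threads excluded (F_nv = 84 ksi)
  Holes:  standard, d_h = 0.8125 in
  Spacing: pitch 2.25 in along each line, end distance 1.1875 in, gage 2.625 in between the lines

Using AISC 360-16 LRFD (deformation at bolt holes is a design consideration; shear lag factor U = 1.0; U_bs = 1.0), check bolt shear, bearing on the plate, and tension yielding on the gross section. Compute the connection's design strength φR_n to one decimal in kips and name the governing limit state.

Bolt shear: A_b = π(0.75)²/4 = 0.44179 in². φR_n = 0.75 × 84 × 0.44179 × 8 × 1 = 222.7 kips.
Bearing (0.25 in plate, F_u = 58 ksi): end bolts L_c = 1.1875 − 0.8125/2 = 0.78125, R_n = min(1.2×0.78125×0.25×58, 2.4×0.75×0.25×58) = 13.594 kips/bolt; interior L_c = 2.25 − 0.8125 = 1.4375, R_n = 25.013 kips/bolt. φR_n = 0.75 × (2×13.594 + 6×25.013) = 132.9 kips.
Tension yield (gross): A_g = 7.875×0.25 = 1.9688 in². φR_n = 0.90 × 36 × 1.9688 = 63.8 kips.
Governing: min(222.7, 132.9, 63.8) = 63.8 kips → gross-section yield.

63.8 kips (gross-section yield governs)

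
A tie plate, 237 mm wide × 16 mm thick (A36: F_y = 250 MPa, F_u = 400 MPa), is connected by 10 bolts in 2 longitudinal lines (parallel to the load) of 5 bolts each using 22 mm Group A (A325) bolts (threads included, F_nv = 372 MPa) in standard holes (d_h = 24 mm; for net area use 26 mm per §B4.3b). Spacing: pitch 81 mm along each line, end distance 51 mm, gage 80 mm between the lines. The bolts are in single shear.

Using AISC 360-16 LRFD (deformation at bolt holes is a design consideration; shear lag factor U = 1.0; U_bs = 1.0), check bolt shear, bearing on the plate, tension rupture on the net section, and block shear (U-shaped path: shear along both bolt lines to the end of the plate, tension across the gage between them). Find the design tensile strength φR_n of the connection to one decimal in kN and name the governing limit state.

888.0 kN (net-section rupture governs)

Bolt shear: A_b = π(22)²/4 = 380.13 mm². φR_n = 0.75 × 372 × 380.13 × 10 × 1 = 1060.6 kN.
Bearing (16 mm plate, F_u = 400 MPa): end bolts L_c = 51 − 24/2 = 39, R_n = min(1.2×39×16×400, 2.4×22×16×400) = 299.52 kN/bolt; interior L_c = 81 − 24 = 57, R_n = 337.92 kN/bolt. φR_n = 0.75 × (2×299.52 + 8×337.92) = 2476.8 kN.
Tension rupture (net): A_n = (237 − 2×26)×16 = 2960 mm² (U = 1.0, A_e = A_n). φR_n = 0.75 × 400 × 2960 = 888.0 kN.
Block shear: shear path 2×[51+4×81] = 2×375 mm, A_gv = 12000, A_nv = 2×(375 − 4.5×26)×16 = 8256 mm²; tension across gage: (80 − 1×26)×16 = 864 mm². R_n = min(0.6×400×8256, 0.6×250×12000) + 1.0×400×864 = min(1981.4, 1800) + 345.6 = 2145.6 kN. φR_n = 0.75 × 2145.6 = 1609.2 kN.
Governing: min(1060.6, 2476.8, 888.0, 1609.2) = 888.0 kN → net-section rupture.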